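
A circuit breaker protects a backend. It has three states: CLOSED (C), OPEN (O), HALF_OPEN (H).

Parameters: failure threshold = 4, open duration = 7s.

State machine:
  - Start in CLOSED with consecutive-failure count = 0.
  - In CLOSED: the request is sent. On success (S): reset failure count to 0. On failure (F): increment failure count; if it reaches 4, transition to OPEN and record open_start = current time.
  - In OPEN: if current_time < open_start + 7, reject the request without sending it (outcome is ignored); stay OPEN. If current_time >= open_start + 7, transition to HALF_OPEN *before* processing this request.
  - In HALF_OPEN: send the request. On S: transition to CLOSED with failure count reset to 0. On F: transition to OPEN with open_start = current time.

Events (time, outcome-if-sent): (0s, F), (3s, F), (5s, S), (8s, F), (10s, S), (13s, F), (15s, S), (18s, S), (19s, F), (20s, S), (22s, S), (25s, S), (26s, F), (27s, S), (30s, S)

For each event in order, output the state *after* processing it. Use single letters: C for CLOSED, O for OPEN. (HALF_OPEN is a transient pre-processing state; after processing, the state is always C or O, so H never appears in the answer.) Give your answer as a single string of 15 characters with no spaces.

State after each event:
  event#1 t=0s outcome=F: state=CLOSED
  event#2 t=3s outcome=F: state=CLOSED
  event#3 t=5s outcome=S: state=CLOSED
  event#4 t=8s outcome=F: state=CLOSED
  event#5 t=10s outcome=S: state=CLOSED
  event#6 t=13s outcome=F: state=CLOSED
  event#7 t=15s outcome=S: state=CLOSED
  event#8 t=18s outcome=S: state=CLOSED
  event#9 t=19s outcome=F: state=CLOSED
  event#10 t=20s outcome=S: state=CLOSED
  event#11 t=22s outcome=S: state=CLOSED
  event#12 t=25s outcome=S: state=CLOSED
  event#13 t=26s outcome=F: state=CLOSED
  event#14 t=27s outcome=S: state=CLOSED
  event#15 t=30s outcome=S: state=CLOSED

Answer: CCCCCCCCCCCCCCC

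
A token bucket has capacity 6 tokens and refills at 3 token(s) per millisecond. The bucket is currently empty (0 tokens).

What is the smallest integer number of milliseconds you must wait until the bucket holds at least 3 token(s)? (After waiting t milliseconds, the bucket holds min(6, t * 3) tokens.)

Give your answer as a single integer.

Need t * 3 >= 3, so t >= 3/3.
Smallest integer t = ceil(3/3) = 1.

Answer: 1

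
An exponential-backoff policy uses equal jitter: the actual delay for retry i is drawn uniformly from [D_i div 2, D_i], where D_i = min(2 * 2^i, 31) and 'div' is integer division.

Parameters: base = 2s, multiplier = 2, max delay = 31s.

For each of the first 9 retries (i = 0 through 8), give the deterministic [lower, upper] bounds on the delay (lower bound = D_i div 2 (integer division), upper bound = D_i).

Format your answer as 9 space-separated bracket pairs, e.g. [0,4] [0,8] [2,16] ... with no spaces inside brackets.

Answer: [1,2] [2,4] [4,8] [8,16] [15,31] [15,31] [15,31] [15,31] [15,31]

Derivation:
Computing bounds per retry:
  i=0: D_i=min(2*2^0,31)=2, bounds=[1,2]
  i=1: D_i=min(2*2^1,31)=4, bounds=[2,4]
  i=2: D_i=min(2*2^2,31)=8, bounds=[4,8]
  i=3: D_i=min(2*2^3,31)=16, bounds=[8,16]
  i=4: D_i=min(2*2^4,31)=31, bounds=[15,31]
  i=5: D_i=min(2*2^5,31)=31, bounds=[15,31]
  i=6: D_i=min(2*2^6,31)=31, bounds=[15,31]
  i=7: D_i=min(2*2^7,31)=31, bounds=[15,31]
  i=8: D_i=min(2*2^8,31)=31, bounds=[15,31]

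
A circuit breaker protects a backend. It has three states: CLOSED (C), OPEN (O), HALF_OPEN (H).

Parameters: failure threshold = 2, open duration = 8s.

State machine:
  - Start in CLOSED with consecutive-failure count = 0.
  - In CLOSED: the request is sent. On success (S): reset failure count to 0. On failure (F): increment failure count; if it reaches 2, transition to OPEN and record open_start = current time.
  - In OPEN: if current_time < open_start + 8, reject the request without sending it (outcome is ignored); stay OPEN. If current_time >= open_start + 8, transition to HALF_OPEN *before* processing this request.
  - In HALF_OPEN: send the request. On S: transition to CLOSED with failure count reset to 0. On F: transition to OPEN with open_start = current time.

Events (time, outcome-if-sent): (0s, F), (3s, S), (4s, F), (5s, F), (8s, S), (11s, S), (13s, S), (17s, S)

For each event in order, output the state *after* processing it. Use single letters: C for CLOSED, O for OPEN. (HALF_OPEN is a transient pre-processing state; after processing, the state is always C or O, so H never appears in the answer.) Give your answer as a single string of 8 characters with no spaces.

State after each event:
  event#1 t=0s outcome=F: state=CLOSED
  event#2 t=3s outcome=S: state=CLOSED
  event#3 t=4s outcome=F: state=CLOSED
  event#4 t=5s outcome=F: state=OPEN
  event#5 t=8s outcome=S: state=OPEN
  event#6 t=11s outcome=S: state=OPEN
  event#7 t=13s outcome=S: state=CLOSED
  event#8 t=17s outcome=S: state=CLOSED

Answer: CCCOOOCC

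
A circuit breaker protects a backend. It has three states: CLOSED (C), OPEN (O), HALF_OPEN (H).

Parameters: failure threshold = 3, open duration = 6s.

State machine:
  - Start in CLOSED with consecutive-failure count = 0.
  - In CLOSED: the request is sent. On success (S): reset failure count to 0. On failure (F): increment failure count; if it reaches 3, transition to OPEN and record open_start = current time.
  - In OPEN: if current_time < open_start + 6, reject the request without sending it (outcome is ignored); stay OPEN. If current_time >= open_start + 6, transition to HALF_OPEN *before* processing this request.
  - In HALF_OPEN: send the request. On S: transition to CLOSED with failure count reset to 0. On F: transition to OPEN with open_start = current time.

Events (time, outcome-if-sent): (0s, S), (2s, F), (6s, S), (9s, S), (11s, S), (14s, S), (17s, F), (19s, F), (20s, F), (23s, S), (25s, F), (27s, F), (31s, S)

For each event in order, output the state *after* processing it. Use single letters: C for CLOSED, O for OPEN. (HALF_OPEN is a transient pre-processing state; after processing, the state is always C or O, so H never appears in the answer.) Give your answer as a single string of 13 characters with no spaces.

State after each event:
  event#1 t=0s outcome=S: state=CLOSED
  event#2 t=2s outcome=F: state=CLOSED
  event#3 t=6s outcome=S: state=CLOSED
  event#4 t=9s outcome=S: state=CLOSED
  event#5 t=11s outcome=S: state=CLOSED
  event#6 t=14s outcome=S: state=CLOSED
  event#7 t=17s outcome=F: state=CLOSED
  event#8 t=19s outcome=F: state=CLOSED
  event#9 t=20s outcome=F: state=OPEN
  event#10 t=23s outcome=S: state=OPEN
  event#11 t=25s outcome=F: state=OPEN
  event#12 t=27s outcome=F: state=OPEN
  event#13 t=31s outcome=S: state=OPEN

Answer: CCCCCCCCOOOOO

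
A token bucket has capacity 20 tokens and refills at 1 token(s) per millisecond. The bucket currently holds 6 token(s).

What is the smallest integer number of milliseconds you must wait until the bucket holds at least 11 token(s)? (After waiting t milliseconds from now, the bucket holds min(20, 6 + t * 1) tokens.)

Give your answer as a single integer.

Answer: 5

Derivation:
Need 6 + t * 1 >= 11, so t >= 5/1.
Smallest integer t = ceil(5/1) = 5.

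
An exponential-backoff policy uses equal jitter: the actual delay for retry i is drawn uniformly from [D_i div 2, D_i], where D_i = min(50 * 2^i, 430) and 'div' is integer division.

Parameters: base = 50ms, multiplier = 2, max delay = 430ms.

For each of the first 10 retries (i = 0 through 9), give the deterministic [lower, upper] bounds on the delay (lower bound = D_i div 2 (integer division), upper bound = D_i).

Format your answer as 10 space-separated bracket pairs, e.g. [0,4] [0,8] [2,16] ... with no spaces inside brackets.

Computing bounds per retry:
  i=0: D_i=min(50*2^0,430)=50, bounds=[25,50]
  i=1: D_i=min(50*2^1,430)=100, bounds=[50,100]
  i=2: D_i=min(50*2^2,430)=200, bounds=[100,200]
  i=3: D_i=min(50*2^3,430)=400, bounds=[200,400]
  i=4: D_i=min(50*2^4,430)=430, bounds=[215,430]
  i=5: D_i=min(50*2^5,430)=430, bounds=[215,430]
  i=6: D_i=min(50*2^6,430)=430, bounds=[215,430]
  i=7: D_i=min(50*2^7,430)=430, bounds=[215,430]
  i=8: D_i=min(50*2^8,430)=430, bounds=[215,430]
  i=9: D_i=min(50*2^9,430)=430, bounds=[215,430]

Answer: [25,50] [50,100] [100,200] [200,400] [215,430] [215,430] [215,430] [215,430] [215,430] [215,430]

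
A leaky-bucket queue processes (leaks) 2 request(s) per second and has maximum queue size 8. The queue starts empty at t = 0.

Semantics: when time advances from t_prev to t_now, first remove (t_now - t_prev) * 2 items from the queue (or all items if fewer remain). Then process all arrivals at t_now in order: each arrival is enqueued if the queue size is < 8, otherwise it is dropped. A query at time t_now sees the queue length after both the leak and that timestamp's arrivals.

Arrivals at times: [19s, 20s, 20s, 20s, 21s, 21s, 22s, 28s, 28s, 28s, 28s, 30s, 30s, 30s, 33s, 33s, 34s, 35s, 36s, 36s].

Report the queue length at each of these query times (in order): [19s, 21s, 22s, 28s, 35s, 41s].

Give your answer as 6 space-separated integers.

Queue lengths at query times:
  query t=19s: backlog = 1
  query t=21s: backlog = 3
  query t=22s: backlog = 2
  query t=28s: backlog = 4
  query t=35s: backlog = 1
  query t=41s: backlog = 0

Answer: 1 3 2 4 1 0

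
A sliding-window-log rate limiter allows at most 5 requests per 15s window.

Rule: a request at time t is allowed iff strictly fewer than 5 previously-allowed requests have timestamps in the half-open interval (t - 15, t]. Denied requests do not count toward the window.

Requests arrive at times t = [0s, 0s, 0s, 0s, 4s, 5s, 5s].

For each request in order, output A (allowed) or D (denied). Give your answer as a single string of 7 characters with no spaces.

Tracking allowed requests in the window:
  req#1 t=0s: ALLOW
  req#2 t=0s: ALLOW
  req#3 t=0s: ALLOW
  req#4 t=0s: ALLOW
  req#5 t=4s: ALLOW
  req#6 t=5s: DENY
  req#7 t=5s: DENY

Answer: AAAAADD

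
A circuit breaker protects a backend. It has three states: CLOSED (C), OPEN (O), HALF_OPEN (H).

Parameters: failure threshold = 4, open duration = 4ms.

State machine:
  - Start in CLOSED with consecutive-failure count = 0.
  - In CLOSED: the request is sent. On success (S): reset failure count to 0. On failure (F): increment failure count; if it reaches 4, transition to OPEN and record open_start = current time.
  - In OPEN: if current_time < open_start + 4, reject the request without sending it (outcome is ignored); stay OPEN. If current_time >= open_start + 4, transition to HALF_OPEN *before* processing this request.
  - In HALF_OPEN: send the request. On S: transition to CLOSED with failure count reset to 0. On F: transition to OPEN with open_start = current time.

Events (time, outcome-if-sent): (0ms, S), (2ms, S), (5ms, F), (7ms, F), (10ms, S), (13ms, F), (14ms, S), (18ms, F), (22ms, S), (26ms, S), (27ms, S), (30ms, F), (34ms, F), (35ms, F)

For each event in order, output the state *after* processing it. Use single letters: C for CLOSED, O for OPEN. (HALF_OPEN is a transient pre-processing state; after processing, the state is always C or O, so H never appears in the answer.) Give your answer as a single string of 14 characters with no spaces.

State after each event:
  event#1 t=0ms outcome=S: state=CLOSED
  event#2 t=2ms outcome=S: state=CLOSED
  event#3 t=5ms outcome=F: state=CLOSED
  event#4 t=7ms outcome=F: state=CLOSED
  event#5 t=10ms outcome=S: state=CLOSED
  event#6 t=13ms outcome=F: state=CLOSED
  event#7 t=14ms outcome=S: state=CLOSED
  event#8 t=18ms outcome=F: state=CLOSED
  event#9 t=22ms outcome=S: state=CLOSED
  event#10 t=26ms outcome=S: state=CLOSED
  event#11 t=27ms outcome=S: state=CLOSED
  event#12 t=30ms outcome=F: state=CLOSED
  event#13 t=34ms outcome=F: state=CLOSED
  event#14 t=35ms outcome=F: state=CLOSED

Answer: CCCCCCCCCCCCCC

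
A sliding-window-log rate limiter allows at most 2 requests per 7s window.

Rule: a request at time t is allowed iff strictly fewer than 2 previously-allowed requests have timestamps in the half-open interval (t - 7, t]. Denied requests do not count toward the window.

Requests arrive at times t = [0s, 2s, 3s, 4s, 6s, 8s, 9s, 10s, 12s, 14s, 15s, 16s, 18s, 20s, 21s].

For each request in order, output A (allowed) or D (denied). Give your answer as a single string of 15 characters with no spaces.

Answer: AADDDAADDDAADDD

Derivation:
Tracking allowed requests in the window:
  req#1 t=0s: ALLOW
  req#2 t=2s: ALLOW
  req#3 t=3s: DENY
  req#4 t=4s: DENY
  req#5 t=6s: DENY
  req#6 t=8s: ALLOW
  req#7 t=9s: ALLOW
  req#8 t=10s: DENY
  req#9 t=12s: DENY
  req#10 t=14s: DENY
  req#11 t=15s: ALLOW
  req#12 t=16s: ALLOW
  req#13 t=18s: DENY
  req#14 t=20s: DENY
  req#15 t=21s: DENY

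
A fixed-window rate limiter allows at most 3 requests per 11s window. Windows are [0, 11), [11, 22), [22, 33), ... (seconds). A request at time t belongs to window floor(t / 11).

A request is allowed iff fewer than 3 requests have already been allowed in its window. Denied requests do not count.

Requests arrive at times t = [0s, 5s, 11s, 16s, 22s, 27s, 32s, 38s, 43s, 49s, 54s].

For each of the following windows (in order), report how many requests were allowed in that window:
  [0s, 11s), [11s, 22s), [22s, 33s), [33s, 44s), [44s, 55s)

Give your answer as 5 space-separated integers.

Answer: 2 2 3 2 2

Derivation:
Processing requests:
  req#1 t=0s (window 0): ALLOW
  req#2 t=5s (window 0): ALLOW
  req#3 t=11s (window 1): ALLOW
  req#4 t=16s (window 1): ALLOW
  req#5 t=22s (window 2): ALLOW
  req#6 t=27s (window 2): ALLOW
  req#7 t=32s (window 2): ALLOW
  req#8 t=38s (window 3): ALLOW
  req#9 t=43s (window 3): ALLOW
  req#10 t=49s (window 4): ALLOW
  req#11 t=54s (window 4): ALLOW

Allowed counts by window: 2 2 3 2 2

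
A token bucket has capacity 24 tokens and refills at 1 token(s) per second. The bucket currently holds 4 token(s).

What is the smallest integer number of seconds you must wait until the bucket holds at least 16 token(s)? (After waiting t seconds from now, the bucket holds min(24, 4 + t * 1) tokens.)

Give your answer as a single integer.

Need 4 + t * 1 >= 16, so t >= 12/1.
Smallest integer t = ceil(12/1) = 12.

Answer: 12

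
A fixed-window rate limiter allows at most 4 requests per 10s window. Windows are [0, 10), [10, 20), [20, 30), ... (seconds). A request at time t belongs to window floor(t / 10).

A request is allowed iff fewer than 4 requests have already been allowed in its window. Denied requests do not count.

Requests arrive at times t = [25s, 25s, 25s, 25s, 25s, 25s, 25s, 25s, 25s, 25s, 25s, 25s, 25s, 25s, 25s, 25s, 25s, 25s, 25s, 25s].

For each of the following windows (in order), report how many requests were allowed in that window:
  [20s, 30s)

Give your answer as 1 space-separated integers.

Processing requests:
  req#1 t=25s (window 2): ALLOW
  req#2 t=25s (window 2): ALLOW
  req#3 t=25s (window 2): ALLOW
  req#4 t=25s (window 2): ALLOW
  req#5 t=25s (window 2): DENY
  req#6 t=25s (window 2): DENY
  req#7 t=25s (window 2): DENY
  req#8 t=25s (window 2): DENY
  req#9 t=25s (window 2): DENY
  req#10 t=25s (window 2): DENY
  req#11 t=25s (window 2): DENY
  req#12 t=25s (window 2): DENY
  req#13 t=25s (window 2): DENY
  req#14 t=25s (window 2): DENY
  req#15 t=25s (window 2): DENY
  req#16 t=25s (window 2): DENY
  req#17 t=25s (window 2): DENY
  req#18 t=25s (window 2): DENY
  req#19 t=25s (window 2): DENY
  req#20 t=25s (window 2): DENY

Allowed counts by window: 4

Answer: 4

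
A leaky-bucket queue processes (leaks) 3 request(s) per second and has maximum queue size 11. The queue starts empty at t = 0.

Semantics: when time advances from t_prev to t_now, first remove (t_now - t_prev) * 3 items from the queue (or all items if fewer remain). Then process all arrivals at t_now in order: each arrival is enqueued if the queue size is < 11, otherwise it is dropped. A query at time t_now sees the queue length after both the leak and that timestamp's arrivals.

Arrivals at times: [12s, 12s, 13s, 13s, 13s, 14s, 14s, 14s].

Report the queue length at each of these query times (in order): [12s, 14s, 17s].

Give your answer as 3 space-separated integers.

Answer: 2 3 0

Derivation:
Queue lengths at query times:
  query t=12s: backlog = 2
  query t=14s: backlog = 3
  query t=17s: backlog = 0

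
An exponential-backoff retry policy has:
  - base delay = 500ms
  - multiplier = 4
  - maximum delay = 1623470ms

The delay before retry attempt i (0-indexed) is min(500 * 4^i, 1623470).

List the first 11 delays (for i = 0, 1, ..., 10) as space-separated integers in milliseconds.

Computing each delay:
  i=0: min(500*4^0, 1623470) = 500
  i=1: min(500*4^1, 1623470) = 2000
  i=2: min(500*4^2, 1623470) = 8000
  i=3: min(500*4^3, 1623470) = 32000
  i=4: min(500*4^4, 1623470) = 128000
  i=5: min(500*4^5, 1623470) = 512000
  i=6: min(500*4^6, 1623470) = 1623470
  i=7: min(500*4^7, 1623470) = 1623470
  i=8: min(500*4^8, 1623470) = 1623470
  i=9: min(500*4^9, 1623470) = 1623470
  i=10: min(500*4^10, 1623470) = 1623470

Answer: 500 2000 8000 32000 128000 512000 1623470 1623470 1623470 1623470 1623470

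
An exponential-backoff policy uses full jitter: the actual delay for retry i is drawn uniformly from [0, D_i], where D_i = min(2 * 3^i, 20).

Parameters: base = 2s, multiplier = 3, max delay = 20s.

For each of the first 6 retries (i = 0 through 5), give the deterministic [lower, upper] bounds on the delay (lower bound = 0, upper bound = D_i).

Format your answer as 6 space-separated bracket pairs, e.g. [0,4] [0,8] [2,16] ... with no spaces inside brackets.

Computing bounds per retry:
  i=0: D_i=min(2*3^0,20)=2, bounds=[0,2]
  i=1: D_i=min(2*3^1,20)=6, bounds=[0,6]
  i=2: D_i=min(2*3^2,20)=18, bounds=[0,18]
  i=3: D_i=min(2*3^3,20)=20, bounds=[0,20]
  i=4: D_i=min(2*3^4,20)=20, bounds=[0,20]
  i=5: D_i=min(2*3^5,20)=20, bounds=[0,20]

Answer: [0,2] [0,6] [0,18] [0,20] [0,20] [0,20]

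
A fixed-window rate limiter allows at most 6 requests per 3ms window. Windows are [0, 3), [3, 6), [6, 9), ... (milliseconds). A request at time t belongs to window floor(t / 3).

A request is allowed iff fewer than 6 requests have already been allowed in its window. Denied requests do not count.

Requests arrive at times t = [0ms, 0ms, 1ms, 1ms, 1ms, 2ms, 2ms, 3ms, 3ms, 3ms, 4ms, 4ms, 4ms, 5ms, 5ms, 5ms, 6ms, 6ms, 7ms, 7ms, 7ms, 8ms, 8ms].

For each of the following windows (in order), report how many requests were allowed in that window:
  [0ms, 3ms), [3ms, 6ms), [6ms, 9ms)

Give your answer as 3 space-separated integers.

Answer: 6 6 6

Derivation:
Processing requests:
  req#1 t=0ms (window 0): ALLOW
  req#2 t=0ms (window 0): ALLOW
  req#3 t=1ms (window 0): ALLOW
  req#4 t=1ms (window 0): ALLOW
  req#5 t=1ms (window 0): ALLOW
  req#6 t=2ms (window 0): ALLOW
  req#7 t=2ms (window 0): DENY
  req#8 t=3ms (window 1): ALLOW
  req#9 t=3ms (window 1): ALLOW
  req#10 t=3ms (window 1): ALLOW
  req#11 t=4ms (window 1): ALLOW
  req#12 t=4ms (window 1): ALLOW
  req#13 t=4ms (window 1): ALLOW
  req#14 t=5ms (window 1): DENY
  req#15 t=5ms (window 1): DENY
  req#16 t=5ms (window 1): DENY
  req#17 t=6ms (window 2): ALLOW
  req#18 t=6ms (window 2): ALLOW
  req#19 t=7ms (window 2): ALLOW
  req#20 t=7ms (window 2): ALLOW
  req#21 t=7ms (window 2): ALLOW
  req#22 t=8ms (window 2): ALLOW
  req#23 t=8ms (window 2): DENY

Allowed counts by window: 6 6 6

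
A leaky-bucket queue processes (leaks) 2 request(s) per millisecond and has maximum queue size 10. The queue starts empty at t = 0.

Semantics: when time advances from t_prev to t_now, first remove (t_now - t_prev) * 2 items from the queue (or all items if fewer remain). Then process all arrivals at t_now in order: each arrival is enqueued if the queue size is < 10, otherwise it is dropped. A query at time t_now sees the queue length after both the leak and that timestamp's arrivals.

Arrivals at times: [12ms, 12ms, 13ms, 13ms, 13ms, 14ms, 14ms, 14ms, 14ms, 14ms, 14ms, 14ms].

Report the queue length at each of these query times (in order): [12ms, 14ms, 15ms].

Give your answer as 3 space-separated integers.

Answer: 2 8 6

Derivation:
Queue lengths at query times:
  query t=12ms: backlog = 2
  query t=14ms: backlog = 8
  query t=15ms: backlog = 6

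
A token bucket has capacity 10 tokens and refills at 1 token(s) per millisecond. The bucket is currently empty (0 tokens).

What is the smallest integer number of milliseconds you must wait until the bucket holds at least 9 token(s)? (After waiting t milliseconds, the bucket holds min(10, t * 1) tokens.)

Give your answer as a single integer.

Need t * 1 >= 9, so t >= 9/1.
Smallest integer t = ceil(9/1) = 9.

Answer: 9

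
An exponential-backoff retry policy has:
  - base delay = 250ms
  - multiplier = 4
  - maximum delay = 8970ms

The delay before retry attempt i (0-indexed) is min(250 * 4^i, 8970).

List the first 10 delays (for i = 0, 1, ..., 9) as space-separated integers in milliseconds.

Computing each delay:
  i=0: min(250*4^0, 8970) = 250
  i=1: min(250*4^1, 8970) = 1000
  i=2: min(250*4^2, 8970) = 4000
  i=3: min(250*4^3, 8970) = 8970
  i=4: min(250*4^4, 8970) = 8970
  i=5: min(250*4^5, 8970) = 8970
  i=6: min(250*4^6, 8970) = 8970
  i=7: min(250*4^7, 8970) = 8970
  i=8: min(250*4^8, 8970) = 8970
  i=9: min(250*4^9, 8970) = 8970

Answer: 250 1000 4000 8970 8970 8970 8970 8970 8970 8970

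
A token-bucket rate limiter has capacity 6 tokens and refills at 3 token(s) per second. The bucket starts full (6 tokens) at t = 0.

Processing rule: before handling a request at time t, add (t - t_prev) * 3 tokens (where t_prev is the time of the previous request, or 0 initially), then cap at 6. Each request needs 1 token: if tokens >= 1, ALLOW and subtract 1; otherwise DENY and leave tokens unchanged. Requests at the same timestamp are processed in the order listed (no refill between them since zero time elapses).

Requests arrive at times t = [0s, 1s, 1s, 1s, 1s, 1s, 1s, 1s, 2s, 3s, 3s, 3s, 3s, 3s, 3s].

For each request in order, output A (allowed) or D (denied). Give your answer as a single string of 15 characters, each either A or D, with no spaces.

Simulating step by step:
  req#1 t=0s: ALLOW
  req#2 t=1s: ALLOW
  req#3 t=1s: ALLOW
  req#4 t=1s: ALLOW
  req#5 t=1s: ALLOW
  req#6 t=1s: ALLOW
  req#7 t=1s: ALLOW
  req#8 t=1s: DENY
  req#9 t=2s: ALLOW
  req#10 t=3s: ALLOW
  req#11 t=3s: ALLOW
  req#12 t=3s: ALLOW
  req#13 t=3s: ALLOW
  req#14 t=3s: ALLOW
  req#15 t=3s: DENY

Answer: AAAAAAADAAAAAAD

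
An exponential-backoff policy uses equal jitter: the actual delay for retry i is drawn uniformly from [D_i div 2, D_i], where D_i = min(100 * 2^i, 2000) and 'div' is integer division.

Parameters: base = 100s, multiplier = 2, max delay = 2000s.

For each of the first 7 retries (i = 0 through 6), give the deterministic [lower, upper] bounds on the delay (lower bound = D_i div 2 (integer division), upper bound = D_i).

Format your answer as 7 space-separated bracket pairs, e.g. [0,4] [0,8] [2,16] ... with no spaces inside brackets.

Answer: [50,100] [100,200] [200,400] [400,800] [800,1600] [1000,2000] [1000,2000]

Derivation:
Computing bounds per retry:
  i=0: D_i=min(100*2^0,2000)=100, bounds=[50,100]
  i=1: D_i=min(100*2^1,2000)=200, bounds=[100,200]
  i=2: D_i=min(100*2^2,2000)=400, bounds=[200,400]
  i=3: D_i=min(100*2^3,2000)=800, bounds=[400,800]
  i=4: D_i=min(100*2^4,2000)=1600, bounds=[800,1600]
  i=5: D_i=min(100*2^5,2000)=2000, bounds=[1000,2000]
  i=6: D_i=min(100*2^6,2000)=2000, bounds=[1000,2000]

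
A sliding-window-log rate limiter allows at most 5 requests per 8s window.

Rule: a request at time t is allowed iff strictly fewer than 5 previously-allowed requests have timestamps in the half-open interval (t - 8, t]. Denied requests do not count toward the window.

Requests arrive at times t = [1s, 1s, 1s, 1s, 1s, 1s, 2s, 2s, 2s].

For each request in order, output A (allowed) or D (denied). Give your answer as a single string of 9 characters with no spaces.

Tracking allowed requests in the window:
  req#1 t=1s: ALLOW
  req#2 t=1s: ALLOW
  req#3 t=1s: ALLOW
  req#4 t=1s: ALLOW
  req#5 t=1s: ALLOW
  req#6 t=1s: DENY
  req#7 t=2s: DENY
  req#8 t=2s: DENY
  req#9 t=2s: DENY

Answer: AAAAADDDD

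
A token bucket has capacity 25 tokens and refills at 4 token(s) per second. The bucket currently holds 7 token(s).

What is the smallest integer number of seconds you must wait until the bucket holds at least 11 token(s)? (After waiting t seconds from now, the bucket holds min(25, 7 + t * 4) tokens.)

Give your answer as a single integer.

Need 7 + t * 4 >= 11, so t >= 4/4.
Smallest integer t = ceil(4/4) = 1.

Answer: 1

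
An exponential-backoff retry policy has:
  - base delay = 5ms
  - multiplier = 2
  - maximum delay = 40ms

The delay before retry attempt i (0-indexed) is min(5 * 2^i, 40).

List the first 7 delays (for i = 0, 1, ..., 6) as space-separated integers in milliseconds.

Answer: 5 10 20 40 40 40 40

Derivation:
Computing each delay:
  i=0: min(5*2^0, 40) = 5
  i=1: min(5*2^1, 40) = 10
  i=2: min(5*2^2, 40) = 20
  i=3: min(5*2^3, 40) = 40
  i=4: min(5*2^4, 40) = 40
  i=5: min(5*2^5, 40) = 40
  i=6: min(5*2^6, 40) = 40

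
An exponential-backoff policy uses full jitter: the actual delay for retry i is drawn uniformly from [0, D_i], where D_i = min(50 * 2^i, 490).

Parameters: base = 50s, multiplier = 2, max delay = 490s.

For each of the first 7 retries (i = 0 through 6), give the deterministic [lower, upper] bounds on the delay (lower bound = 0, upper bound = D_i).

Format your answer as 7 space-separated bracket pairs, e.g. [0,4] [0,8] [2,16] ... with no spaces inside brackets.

Answer: [0,50] [0,100] [0,200] [0,400] [0,490] [0,490] [0,490]

Derivation:
Computing bounds per retry:
  i=0: D_i=min(50*2^0,490)=50, bounds=[0,50]
  i=1: D_i=min(50*2^1,490)=100, bounds=[0,100]
  i=2: D_i=min(50*2^2,490)=200, bounds=[0,200]
  i=3: D_i=min(50*2^3,490)=400, bounds=[0,400]
  i=4: D_i=min(50*2^4,490)=490, bounds=[0,490]
  i=5: D_i=min(50*2^5,490)=490, bounds=[0,490]
  i=6: D_i=min(50*2^6,490)=490, bounds=[0,490]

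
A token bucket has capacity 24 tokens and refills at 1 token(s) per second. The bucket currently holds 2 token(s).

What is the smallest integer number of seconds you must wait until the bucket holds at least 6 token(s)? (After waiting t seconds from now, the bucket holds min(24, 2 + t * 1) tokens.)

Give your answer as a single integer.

Answer: 4

Derivation:
Need 2 + t * 1 >= 6, so t >= 4/1.
Smallest integer t = ceil(4/1) = 4.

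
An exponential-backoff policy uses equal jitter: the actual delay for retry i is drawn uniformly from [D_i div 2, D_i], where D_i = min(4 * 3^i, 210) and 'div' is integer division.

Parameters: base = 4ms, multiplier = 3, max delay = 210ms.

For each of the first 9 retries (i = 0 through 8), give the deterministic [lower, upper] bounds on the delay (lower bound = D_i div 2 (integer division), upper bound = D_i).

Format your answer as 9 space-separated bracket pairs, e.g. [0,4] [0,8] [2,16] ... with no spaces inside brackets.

Computing bounds per retry:
  i=0: D_i=min(4*3^0,210)=4, bounds=[2,4]
  i=1: D_i=min(4*3^1,210)=12, bounds=[6,12]
  i=2: D_i=min(4*3^2,210)=36, bounds=[18,36]
  i=3: D_i=min(4*3^3,210)=108, bounds=[54,108]
  i=4: D_i=min(4*3^4,210)=210, bounds=[105,210]
  i=5: D_i=min(4*3^5,210)=210, bounds=[105,210]
  i=6: D_i=min(4*3^6,210)=210, bounds=[105,210]
  i=7: D_i=min(4*3^7,210)=210, bounds=[105,210]
  i=8: D_i=min(4*3^8,210)=210, bounds=[105,210]

Answer: [2,4] [6,12] [18,36] [54,108] [105,210] [105,210] [105,210] [105,210] [105,210]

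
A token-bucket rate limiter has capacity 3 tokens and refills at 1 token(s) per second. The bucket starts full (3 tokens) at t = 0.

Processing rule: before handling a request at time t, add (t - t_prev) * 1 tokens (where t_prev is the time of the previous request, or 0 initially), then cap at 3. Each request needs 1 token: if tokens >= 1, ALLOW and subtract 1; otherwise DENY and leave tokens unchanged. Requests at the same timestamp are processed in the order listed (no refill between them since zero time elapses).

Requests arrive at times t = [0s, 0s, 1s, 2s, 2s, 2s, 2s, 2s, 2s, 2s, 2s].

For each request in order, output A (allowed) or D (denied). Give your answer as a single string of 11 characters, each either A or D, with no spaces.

Simulating step by step:
  req#1 t=0s: ALLOW
  req#2 t=0s: ALLOW
  req#3 t=1s: ALLOW
  req#4 t=2s: ALLOW
  req#5 t=2s: ALLOW
  req#6 t=2s: DENY
  req#7 t=2s: DENY
  req#8 t=2s: DENY
  req#9 t=2s: DENY
  req#10 t=2s: DENY
  req#11 t=2s: DENY

Answer: AAAAADDDDDD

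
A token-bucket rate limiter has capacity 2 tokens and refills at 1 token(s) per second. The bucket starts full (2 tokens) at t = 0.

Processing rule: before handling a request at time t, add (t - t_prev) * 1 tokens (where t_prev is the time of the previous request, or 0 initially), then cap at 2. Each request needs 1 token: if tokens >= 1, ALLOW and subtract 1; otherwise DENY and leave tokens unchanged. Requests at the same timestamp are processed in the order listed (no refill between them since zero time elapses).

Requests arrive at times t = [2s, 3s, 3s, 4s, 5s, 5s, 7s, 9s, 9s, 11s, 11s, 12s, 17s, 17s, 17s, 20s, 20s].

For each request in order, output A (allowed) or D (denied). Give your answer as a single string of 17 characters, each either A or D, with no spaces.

Simulating step by step:
  req#1 t=2s: ALLOW
  req#2 t=3s: ALLOW
  req#3 t=3s: ALLOW
  req#4 t=4s: ALLOW
  req#5 t=5s: ALLOW
  req#6 t=5s: DENY
  req#7 t=7s: ALLOW
  req#8 t=9s: ALLOW
  req#9 t=9s: ALLOW
  req#10 t=11s: ALLOW
  req#11 t=11s: ALLOW
  req#12 t=12s: ALLOW
  req#13 t=17s: ALLOW
  req#14 t=17s: ALLOW
  req#15 t=17s: DENY
  req#16 t=20s: ALLOW
  req#17 t=20s: ALLOW

Answer: AAAAADAAAAAAAADAA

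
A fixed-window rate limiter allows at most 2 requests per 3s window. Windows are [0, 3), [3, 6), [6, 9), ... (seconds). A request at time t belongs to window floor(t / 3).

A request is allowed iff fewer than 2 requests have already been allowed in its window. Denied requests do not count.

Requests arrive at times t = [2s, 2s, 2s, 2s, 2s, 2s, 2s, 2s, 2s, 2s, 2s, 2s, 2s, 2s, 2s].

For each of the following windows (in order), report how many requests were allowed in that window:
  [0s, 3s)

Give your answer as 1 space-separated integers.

Processing requests:
  req#1 t=2s (window 0): ALLOW
  req#2 t=2s (window 0): ALLOW
  req#3 t=2s (window 0): DENY
  req#4 t=2s (window 0): DENY
  req#5 t=2s (window 0): DENY
  req#6 t=2s (window 0): DENY
  req#7 t=2s (window 0): DENY
  req#8 t=2s (window 0): DENY
  req#9 t=2s (window 0): DENY
  req#10 t=2s (window 0): DENY
  req#11 t=2s (window 0): DENY
  req#12 t=2s (window 0): DENY
  req#13 t=2s (window 0): DENY
  req#14 t=2s (window 0): DENY
  req#15 t=2s (window 0): DENY

Allowed counts by window: 2

Answer: 2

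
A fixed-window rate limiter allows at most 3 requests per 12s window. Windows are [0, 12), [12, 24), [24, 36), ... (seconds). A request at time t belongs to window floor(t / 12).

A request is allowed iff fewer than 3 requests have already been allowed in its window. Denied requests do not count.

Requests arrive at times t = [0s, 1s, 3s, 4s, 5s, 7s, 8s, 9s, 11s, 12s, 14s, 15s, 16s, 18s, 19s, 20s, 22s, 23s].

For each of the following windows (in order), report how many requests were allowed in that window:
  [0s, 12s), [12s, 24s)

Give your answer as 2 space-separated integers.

Answer: 3 3

Derivation:
Processing requests:
  req#1 t=0s (window 0): ALLOW
  req#2 t=1s (window 0): ALLOW
  req#3 t=3s (window 0): ALLOW
  req#4 t=4s (window 0): DENY
  req#5 t=5s (window 0): DENY
  req#6 t=7s (window 0): DENY
  req#7 t=8s (window 0): DENY
  req#8 t=9s (window 0): DENY
  req#9 t=11s (window 0): DENY
  req#10 t=12s (window 1): ALLOW
  req#11 t=14s (window 1): ALLOW
  req#12 t=15s (window 1): ALLOW
  req#13 t=16s (window 1): DENY
  req#14 t=18s (window 1): DENY
  req#15 t=19s (window 1): DENY
  req#16 t=20s (window 1): DENY
  req#17 t=22s (window 1): DENY
  req#18 t=23s (window 1): DENY

Allowed counts by window: 3 3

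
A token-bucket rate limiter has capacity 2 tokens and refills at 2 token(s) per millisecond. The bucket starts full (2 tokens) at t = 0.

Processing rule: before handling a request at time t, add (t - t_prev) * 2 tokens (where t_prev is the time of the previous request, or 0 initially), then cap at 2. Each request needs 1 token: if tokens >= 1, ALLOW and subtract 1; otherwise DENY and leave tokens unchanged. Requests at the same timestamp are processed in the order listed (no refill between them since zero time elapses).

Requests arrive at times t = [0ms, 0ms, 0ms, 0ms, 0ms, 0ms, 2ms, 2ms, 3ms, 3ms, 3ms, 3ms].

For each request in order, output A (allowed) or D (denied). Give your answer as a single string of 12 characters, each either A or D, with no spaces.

Simulating step by step:
  req#1 t=0ms: ALLOW
  req#2 t=0ms: ALLOW
  req#3 t=0ms: DENY
  req#4 t=0ms: DENY
  req#5 t=0ms: DENY
  req#6 t=0ms: DENY
  req#7 t=2ms: ALLOW
  req#8 t=2ms: ALLOW
  req#9 t=3ms: ALLOW
  req#10 t=3ms: ALLOW
  req#11 t=3ms: DENY
  req#12 t=3ms: DENY

Answer: AADDDDAAAADD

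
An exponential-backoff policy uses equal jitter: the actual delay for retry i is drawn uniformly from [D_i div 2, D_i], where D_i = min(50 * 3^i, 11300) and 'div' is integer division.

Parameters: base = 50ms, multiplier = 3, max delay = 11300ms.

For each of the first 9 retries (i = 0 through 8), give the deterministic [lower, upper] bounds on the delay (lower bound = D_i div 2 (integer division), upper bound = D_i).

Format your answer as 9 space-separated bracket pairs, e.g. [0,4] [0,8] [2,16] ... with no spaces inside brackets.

Answer: [25,50] [75,150] [225,450] [675,1350] [2025,4050] [5650,11300] [5650,11300] [5650,11300] [5650,11300]

Derivation:
Computing bounds per retry:
  i=0: D_i=min(50*3^0,11300)=50, bounds=[25,50]
  i=1: D_i=min(50*3^1,11300)=150, bounds=[75,150]
  i=2: D_i=min(50*3^2,11300)=450, bounds=[225,450]
  i=3: D_i=min(50*3^3,11300)=1350, bounds=[675,1350]
  i=4: D_i=min(50*3^4,11300)=4050, bounds=[2025,4050]
  i=5: D_i=min(50*3^5,11300)=11300, bounds=[5650,11300]
  i=6: D_i=min(50*3^6,11300)=11300, bounds=[5650,11300]
  i=7: D_i=min(50*3^7,11300)=11300, bounds=[5650,11300]
  i=8: D_i=min(50*3^8,11300)=11300, bounds=[5650,11300]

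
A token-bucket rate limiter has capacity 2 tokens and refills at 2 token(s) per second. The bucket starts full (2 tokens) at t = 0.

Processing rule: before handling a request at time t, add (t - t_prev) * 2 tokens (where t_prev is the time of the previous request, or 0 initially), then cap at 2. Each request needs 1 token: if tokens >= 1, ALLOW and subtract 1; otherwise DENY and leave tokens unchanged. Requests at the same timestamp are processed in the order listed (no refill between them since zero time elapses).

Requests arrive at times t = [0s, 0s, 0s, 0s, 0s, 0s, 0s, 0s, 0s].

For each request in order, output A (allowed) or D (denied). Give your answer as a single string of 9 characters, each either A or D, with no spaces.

Answer: AADDDDDDD

Derivation:
Simulating step by step:
  req#1 t=0s: ALLOW
  req#2 t=0s: ALLOW
  req#3 t=0s: DENY
  req#4 t=0s: DENY
  req#5 t=0s: DENY
  req#6 t=0s: DENY
  req#7 t=0s: DENY
  req#8 t=0s: DENY
  req#9 t=0s: DENY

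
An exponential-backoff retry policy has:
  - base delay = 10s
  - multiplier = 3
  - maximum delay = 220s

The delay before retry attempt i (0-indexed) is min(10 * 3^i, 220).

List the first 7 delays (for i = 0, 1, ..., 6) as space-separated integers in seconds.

Answer: 10 30 90 220 220 220 220

Derivation:
Computing each delay:
  i=0: min(10*3^0, 220) = 10
  i=1: min(10*3^1, 220) = 30
  i=2: min(10*3^2, 220) = 90
  i=3: min(10*3^3, 220) = 220
  i=4: min(10*3^4, 220) = 220
  i=5: min(10*3^5, 220) = 220
  i=6: min(10*3^6, 220) = 220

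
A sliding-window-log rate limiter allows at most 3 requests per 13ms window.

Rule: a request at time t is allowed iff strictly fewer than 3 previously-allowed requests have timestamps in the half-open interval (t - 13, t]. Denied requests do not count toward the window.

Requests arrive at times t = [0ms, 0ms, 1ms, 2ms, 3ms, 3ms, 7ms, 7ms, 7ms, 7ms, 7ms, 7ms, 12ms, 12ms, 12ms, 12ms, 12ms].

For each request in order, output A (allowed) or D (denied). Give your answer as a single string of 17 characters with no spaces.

Answer: AAADDDDDDDDDDDDDD

Derivation:
Tracking allowed requests in the window:
  req#1 t=0ms: ALLOW
  req#2 t=0ms: ALLOW
  req#3 t=1ms: ALLOW
  req#4 t=2ms: DENY
  req#5 t=3ms: DENY
  req#6 t=3ms: DENY
  req#7 t=7ms: DENY
  req#8 t=7ms: DENY
  req#9 t=7ms: DENY
  req#10 t=7ms: DENY
  req#11 t=7ms: DENY
  req#12 t=7ms: DENY
  req#13 t=12ms: DENY
  req#14 t=12ms: DENY
  req#15 t=12ms: DENY
  req#16 t=12ms: DENY
  req#17 t=12ms: DENY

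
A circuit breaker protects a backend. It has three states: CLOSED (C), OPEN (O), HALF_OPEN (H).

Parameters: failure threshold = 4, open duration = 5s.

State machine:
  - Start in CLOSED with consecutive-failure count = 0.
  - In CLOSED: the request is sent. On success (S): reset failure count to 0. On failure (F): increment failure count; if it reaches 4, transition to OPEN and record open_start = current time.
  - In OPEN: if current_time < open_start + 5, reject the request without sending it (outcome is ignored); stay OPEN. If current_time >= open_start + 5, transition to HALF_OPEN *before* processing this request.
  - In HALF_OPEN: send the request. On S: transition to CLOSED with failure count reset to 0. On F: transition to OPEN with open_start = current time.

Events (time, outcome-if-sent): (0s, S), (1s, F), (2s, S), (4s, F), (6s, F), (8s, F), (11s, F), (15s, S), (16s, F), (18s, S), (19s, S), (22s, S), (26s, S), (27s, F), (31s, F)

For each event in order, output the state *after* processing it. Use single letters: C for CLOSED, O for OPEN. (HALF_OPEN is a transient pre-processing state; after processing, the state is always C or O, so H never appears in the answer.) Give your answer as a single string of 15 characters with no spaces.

Answer: CCCCCCOOOOOCCCC

Derivation:
State after each event:
  event#1 t=0s outcome=S: state=CLOSED
  event#2 t=1s outcome=F: state=CLOSED
  event#3 t=2s outcome=S: state=CLOSED
  event#4 t=4s outcome=F: state=CLOSED
  event#5 t=6s outcome=F: state=CLOSED
  event#6 t=8s outcome=F: state=CLOSED
  event#7 t=11s outcome=F: state=OPEN
  event#8 t=15s outcome=S: state=OPEN
  event#9 t=16s outcome=F: state=OPEN
  event#10 t=18s outcome=S: state=OPEN
  event#11 t=19s outcome=S: state=OPEN
  event#12 t=22s outcome=S: state=CLOSED
  event#13 t=26s outcome=S: state=CLOSED
  event#14 t=27s outcome=F: state=CLOSED
  event#15 t=31s outcome=F: state=CLOSED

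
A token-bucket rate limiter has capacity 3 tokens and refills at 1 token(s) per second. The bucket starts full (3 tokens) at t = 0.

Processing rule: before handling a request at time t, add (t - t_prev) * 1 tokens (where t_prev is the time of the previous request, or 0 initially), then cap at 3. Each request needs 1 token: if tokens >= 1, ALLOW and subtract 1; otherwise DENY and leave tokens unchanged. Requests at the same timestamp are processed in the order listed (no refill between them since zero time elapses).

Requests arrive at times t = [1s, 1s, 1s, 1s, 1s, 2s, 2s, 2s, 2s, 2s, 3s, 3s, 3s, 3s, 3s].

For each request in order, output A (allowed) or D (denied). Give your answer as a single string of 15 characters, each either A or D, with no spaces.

Simulating step by step:
  req#1 t=1s: ALLOW
  req#2 t=1s: ALLOW
  req#3 t=1s: ALLOW
  req#4 t=1s: DENY
  req#5 t=1s: DENY
  req#6 t=2s: ALLOW
  req#7 t=2s: DENY
  req#8 t=2s: DENY
  req#9 t=2s: DENY
  req#10 t=2s: DENY
  req#11 t=3s: ALLOW
  req#12 t=3s: DENY
  req#13 t=3s: DENY
  req#14 t=3s: DENY
  req#15 t=3s: DENY

Answer: AAADDADDDDADDDD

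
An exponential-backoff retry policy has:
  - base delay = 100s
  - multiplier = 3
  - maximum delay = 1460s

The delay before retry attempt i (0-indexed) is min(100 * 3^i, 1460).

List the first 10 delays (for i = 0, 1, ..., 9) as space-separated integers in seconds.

Answer: 100 300 900 1460 1460 1460 1460 1460 1460 1460

Derivation:
Computing each delay:
  i=0: min(100*3^0, 1460) = 100
  i=1: min(100*3^1, 1460) = 300
  i=2: min(100*3^2, 1460) = 900
  i=3: min(100*3^3, 1460) = 1460
  i=4: min(100*3^4, 1460) = 1460
  i=5: min(100*3^5, 1460) = 1460
  i=6: min(100*3^6, 1460) = 1460
  i=7: min(100*3^7, 1460) = 1460
  i=8: min(100*3^8, 1460) = 1460
  i=9: min(100*3^9, 1460) = 1460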